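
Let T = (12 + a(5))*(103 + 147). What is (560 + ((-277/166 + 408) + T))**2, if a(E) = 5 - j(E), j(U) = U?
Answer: 433505044921/27556 ≈ 1.5732e+7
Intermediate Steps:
a(E) = 5 - E
T = 3000 (T = (12 + (5 - 1*5))*(103 + 147) = (12 + (5 - 5))*250 = (12 + 0)*250 = 12*250 = 3000)
(560 + ((-277/166 + 408) + T))**2 = (560 + ((-277/166 + 408) + 3000))**2 = (560 + (67451/166 + 3000))**2 = (560 + 565451/166)**2 = (658411/166)**2 = 433505044921/27556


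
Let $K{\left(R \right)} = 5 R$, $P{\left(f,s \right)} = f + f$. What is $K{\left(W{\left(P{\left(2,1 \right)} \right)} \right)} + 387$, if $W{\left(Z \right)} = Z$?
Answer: $407$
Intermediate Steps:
$P{\left(f,s \right)} = 2 f$
$K{\left(W{\left(P{\left(2,1 \right)} \right)} \right)} + 387 = 5 \cdot 2 \cdot 2 + 387 = 5 \cdot 4 + 387 = 20 + 387 = 407$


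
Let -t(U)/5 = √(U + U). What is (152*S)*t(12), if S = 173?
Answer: -262960*√6 ≈ -6.4412e+5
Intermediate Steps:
t(U) = -5*√2*√U (t(U) = -5*√(U + U) = -5*√2*√U)
(152*S)*t(12) = (152*173)*(-5*√2*√12) = 26296*(-5*√2*2*√3) = 26296*(-10*√6) = -262960*√6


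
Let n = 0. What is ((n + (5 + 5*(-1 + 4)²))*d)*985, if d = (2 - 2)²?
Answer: 0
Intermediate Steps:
d = 0 (d = 0² = 0)
((n + (5 + 5*(-1 + 4)²))*d)*985 = ((0 + (5 + 5*(-1 + 4)²))*0)*985 = ((0 + (5 + 5*3²))*0)*985 = ((0 + (5 + 5*9))*0)*985 = ((0 + (5 + 45))*0)*985 = ((0 + 50)*0)*985 = (50*0)*985 = 0*985 = 0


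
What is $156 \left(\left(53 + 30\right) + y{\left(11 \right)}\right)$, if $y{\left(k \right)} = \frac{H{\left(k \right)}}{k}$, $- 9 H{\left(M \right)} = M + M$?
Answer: $\frac{38740}{3} \approx 12913.0$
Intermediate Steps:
$H{\left(M \right)} = - \frac{2 M}{9}$ ($H{\left(M \right)} = - \frac{M + M}{9} = - \frac{2 M}{9}$)
$y{\left(k \right)} = - \frac{2}{9}$ ($y{\left(k \right)} = \frac{\left(- \frac{2}{9}\right) k}{k} = - \frac{2}{9}$)
$156 \left(\left(53 + 30\right) + y{\left(11 \right)}\right) = 156 \left(\left(53 + 30\right) - \frac{2}{9}\right) = 156 \left(83 - \frac{2}{9}\right) = 156 \cdot \frac{745}{9} = \frac{38740}{3}$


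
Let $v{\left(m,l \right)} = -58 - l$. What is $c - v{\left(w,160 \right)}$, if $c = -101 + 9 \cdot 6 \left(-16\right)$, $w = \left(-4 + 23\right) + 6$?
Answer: $-747$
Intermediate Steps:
$w = 25$ ($w = 19 + 6 = 25$)
$c = -965$ ($c = -101 + 54 \left(-16\right) = -101 - 864 = -965$)
$c - v{\left(w,160 \right)} = -965 - \left(-58 - 160\right) = -965 - -218 = -965 + 218 = -747$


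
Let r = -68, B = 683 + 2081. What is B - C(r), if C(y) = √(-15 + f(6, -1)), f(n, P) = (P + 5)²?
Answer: 2763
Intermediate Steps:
B = 2764
f(n, P) = (5 + P)²
C(y) = 1 (C(y) = √(-15 + (5 - 1)²) = √(-15 + 4²) = √(-15 + 16) = √1 = 1)
B - C(r) = 2764 - 1*1 = 2764 - 1 = 2763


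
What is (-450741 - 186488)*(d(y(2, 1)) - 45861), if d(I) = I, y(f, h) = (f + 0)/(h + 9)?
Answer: 146119158616/5 ≈ 2.9224e+10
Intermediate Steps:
y(f, h) = f/(9 + h)
(-450741 - 186488)*(d(y(2, 1)) - 45861) = (-450741 - 186488)*(2/(9 + 1) - 45861) = -637229*(2/10 - 45861) = -637229*(2*(1/10) - 45861) = -637229*(1/5 - 45861) = -637229*(-229304/5) = 146119158616/5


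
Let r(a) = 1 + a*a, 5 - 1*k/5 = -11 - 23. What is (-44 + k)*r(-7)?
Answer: 7550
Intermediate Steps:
k = 195 (k = 25 - 5*(-11 - 23) = 25 - 5*(-34) = 25 + 170 = 195)
r(a) = 1 + a²
(-44 + k)*r(-7) = (-44 + 195)*(1 + (-7)²) = 151*(1 + 49) = 151*50 = 7550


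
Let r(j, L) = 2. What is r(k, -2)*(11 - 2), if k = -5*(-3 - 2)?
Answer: 18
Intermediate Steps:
k = 25 (k = -5*(-5) = 25)
r(k, -2)*(11 - 2) = 2*(11 - 2) = 2*9 = 18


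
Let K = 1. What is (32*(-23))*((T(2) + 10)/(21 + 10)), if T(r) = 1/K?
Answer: -8096/31 ≈ -261.16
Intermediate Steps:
T(r) = 1 (T(r) = 1/1 = 1)
(32*(-23))*((T(2) + 10)/(21 + 10)) = (32*(-23))*((1 + 10)/(21 + 10)) = -8096/31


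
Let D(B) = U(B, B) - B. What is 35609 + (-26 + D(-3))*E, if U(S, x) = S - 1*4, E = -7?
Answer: 35819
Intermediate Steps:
U(S, x) = -4 + S (U(S, x) = S - 4 = -4 + S)
D(B) = -4 (D(B) = (-4 + B) - B = -4)
35609 + (-26 + D(-3))*E = 35609 + (-26 - 4)*(-7) = 35609 - 30*(-7) = 35609 + 210 = 35819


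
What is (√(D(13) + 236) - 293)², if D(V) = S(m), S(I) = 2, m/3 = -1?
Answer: (293 - √238)² ≈ 77047.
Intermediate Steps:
m = -3 (m = 3*(-1) = -3)
D(V) = 2
(√(D(13) + 236) - 293)² = (√(2 + 236) - 293)² = (√238 - 293)² = (-293 + √238)²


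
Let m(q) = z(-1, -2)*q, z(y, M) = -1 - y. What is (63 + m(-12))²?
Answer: 3969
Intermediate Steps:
m(q) = 0 (m(q) = (-1 - 1*(-1))*q = (-1 + 1)*q = 0*q = 0)
(63 + m(-12))² = (63 + 0)² = 63² = 3969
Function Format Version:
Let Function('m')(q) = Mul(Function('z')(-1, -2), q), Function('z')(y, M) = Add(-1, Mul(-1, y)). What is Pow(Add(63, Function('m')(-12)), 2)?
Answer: 3969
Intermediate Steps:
Function('m')(q) = 0 (Function('m')(q) = Mul(Add(-1, Mul(-1, -1)), q) = Mul(Add(-1, 1), q) = Mul(0, q) = 0)
Pow(Add(63, Function('m')(-12)), 2) = Pow(Add(63, 0), 2) = Pow(63, 2) = 3969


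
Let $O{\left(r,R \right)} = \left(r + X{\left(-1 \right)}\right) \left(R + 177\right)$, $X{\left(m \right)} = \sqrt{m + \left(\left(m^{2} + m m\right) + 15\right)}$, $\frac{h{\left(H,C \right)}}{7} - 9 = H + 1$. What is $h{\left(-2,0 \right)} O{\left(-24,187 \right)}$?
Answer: $-407680$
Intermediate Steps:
$h{\left(H,C \right)} = 70 + 7 H$ ($h{\left(H,C \right)} = 63 + 7 \left(H + 1\right) = 63 + 7 \left(1 + H\right) = 63 + \left(7 + 7 H\right) = 70 + 7 H$)
$X{\left(m \right)} = \sqrt{15 + m + 2 m^{2}}$ ($X{\left(m \right)} = \sqrt{m + \left(\left(m^{2} + m^{2}\right) + 15\right)} = \sqrt{m + \left(2 m^{2} + 15\right)} = \sqrt{m + \left(15 + 2 m^{2}\right)} = \sqrt{15 + m + 2 m^{2}}$)
$O{\left(r,R \right)} = \left(4 + r\right) \left(177 + R\right)$ ($O{\left(r,R \right)} = \left(r + \sqrt{15 - 1 + 2 \left(-1\right)^{2}}\right) \left(R + 177\right) = \left(r + \sqrt{15 - 1 + 2 \cdot 1}\right) \left(177 + R\right) = \left(r + \sqrt{15 - 1 + 2}\right) \left(177 + R\right) = \left(r + \sqrt{16}\right) \left(177 + R\right) = \left(r + 4\right) \left(177 + R\right) = \left(4 + r\right) \left(177 + R\right)$)
$h{\left(-2,0 \right)} O{\left(-24,187 \right)} = \left(70 + 7 \left(-2\right)\right) \left(708 + 4 \cdot 187 + 177 \left(-24\right) + 187 \left(-24\right)\right) = \left(70 - 14\right) \left(708 + 748 - 4248 - 4488\right) = 56 \left(-7280\right) = -407680$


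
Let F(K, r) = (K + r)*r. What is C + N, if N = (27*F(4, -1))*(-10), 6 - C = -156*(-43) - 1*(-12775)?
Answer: -18667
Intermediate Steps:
F(K, r) = r*(K + r)
C = -19477 (C = 6 - (-156*(-43) - 1*(-12775)) = 6 - (6708 + 12775) = 6 - 1*19483 = 6 - 19483 = -19477)
N = 810 (N = (27*(-(4 - 1)))*(-10) = (27*(-1*3))*(-10) = (27*(-3))*(-10) = -81*(-10) = 810)
C + N = -19477 + 810 = -18667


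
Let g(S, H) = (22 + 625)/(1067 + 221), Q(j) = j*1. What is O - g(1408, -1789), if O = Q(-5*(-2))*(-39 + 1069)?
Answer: 13265753/1288 ≈ 10300.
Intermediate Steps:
Q(j) = j
g(S, H) = 647/1288
O = 10300 (O = (-5*(-2))*(-39 + 1069) = 10*1030 = 10300)
O - g(1408, -1789) = 10300 - 1*647/1288 = 10300 - 647/1288 = 13265753/1288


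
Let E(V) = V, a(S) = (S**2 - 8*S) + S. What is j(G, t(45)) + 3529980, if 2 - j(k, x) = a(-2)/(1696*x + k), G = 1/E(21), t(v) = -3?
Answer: 377167987132/106847 ≈ 3.5300e+6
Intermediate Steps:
a(S) = S**2 - 7*S
G = 1/21 ≈ 0.047619
j(k, x) = 2 - 18/(k + 1696*x) (j(k, x) = 2 - (-2*(-7 - 2))/(1696*x + k) = 2 - (-2*(-9))/(k + 1696*x) = 2 - 18/(k + 1696*x))
j(G, t(45)) + 3529980 = 2*(-9 + 1/21 + 1696*(-3))/(1/21 + 1696*(-3)) + 3529980 = 2*(-9 + 1/21 - 5088)/(1/21 - 5088) + 3529980 = 2*(-107036/21)/(-106847/21) + 3529980 = 2*(-21/106847)*(-107036/21) + 3529980 = 214072/106847 + 3529980 = 377167987132/106847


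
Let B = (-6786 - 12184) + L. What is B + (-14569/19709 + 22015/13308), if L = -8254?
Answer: -7140271405945/262287372 ≈ -27223.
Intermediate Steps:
B = -27224 (B = (-6786 - 12184) - 8254 = -18970 - 8254 = -27224)
B + (-14569/19709 + 22015/13308) = -27224 + (-14569/19709 + 22015/13308) = -27224 + 240009383/262287372 = -7140271405945/262287372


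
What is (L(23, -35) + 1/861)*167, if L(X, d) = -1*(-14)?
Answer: 2013185/861 ≈ 2338.2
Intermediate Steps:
L(X, d) = 14
(L(23, -35) + 1/861)*167 = (14 + 1/861)*167 = (12055/861)*167 = 2013185/861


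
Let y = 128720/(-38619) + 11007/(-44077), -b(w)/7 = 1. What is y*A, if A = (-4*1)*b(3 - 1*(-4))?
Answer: -24394683092/243172809 ≈ -100.32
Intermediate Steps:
b(w) = -7 (b(w) = -7*1 = -7)
A = 28 (A = -4*1*(-7) = -4*(-7) = 28)
y = -6098670773/1702209663 (y = 128720*(-1/38619) + 11007*(-1/44077) = -128720/38619 - 11007/44077 = -6098670773/1702209663 ≈ -3.5828)
y*A = -6098670773/1702209663*28 = -24394683092/243172809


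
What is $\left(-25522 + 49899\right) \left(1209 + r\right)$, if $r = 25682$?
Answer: $655521907$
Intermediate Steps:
$\left(-25522 + 49899\right) \left(1209 + r\right) = \left(-25522 + 49899\right) \left(1209 + 25682\right) = 24377 \cdot 26891 = 655521907$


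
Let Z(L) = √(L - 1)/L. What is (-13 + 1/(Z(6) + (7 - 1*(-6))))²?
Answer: 6171516661/36954241 + 942708*√5/36954241 ≈ 167.06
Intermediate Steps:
Z(L) = √(-1 + L)/L
(-13 + 1/(Z(6) + (7 - 1*(-6))))² = (-13 + 1/(√(-1 + 6)/6 + (7 - 1*(-6))))² = (-13 + 1/(√5/6 + (7 + 6)))² = (-13 + 1/(√5/6 + 13))² = (-13 + 1/(13 + √5/6))²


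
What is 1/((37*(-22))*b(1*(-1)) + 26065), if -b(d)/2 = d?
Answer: 1/24437 ≈ 4.0922e-5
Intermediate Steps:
b(d) = -2*d
1/((37*(-22))*b(1*(-1)) + 26065) = 1/((37*(-22))*(-2*(-1)) + 26065) = 1/(-(-1628)*(-1) + 26065) = 1/(-814*2 + 26065) = 1/(-1628 + 26065) = 1/24437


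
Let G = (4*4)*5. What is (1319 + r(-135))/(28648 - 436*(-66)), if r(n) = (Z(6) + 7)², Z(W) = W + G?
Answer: 623/3589 ≈ 0.17359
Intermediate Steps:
G = 80 (G = 16*5 = 80)
Z(W) = 80 + W (Z(W) = W + 80 = 80 + W)
r(n) = 8649 (r(n) = ((80 + 6) + 7)² = (86 + 7)² = 93² = 8649)
(1319 + r(-135))/(28648 - 436*(-66)) = (1319 + 8649)/(28648 - 436*(-66)) = 9968/(28648 + 28776) = 9968/57424 = 9968*(1/57424) = 623/3589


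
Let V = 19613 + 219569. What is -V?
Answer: -239182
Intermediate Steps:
V = 239182
-V = -1*239182 = -239182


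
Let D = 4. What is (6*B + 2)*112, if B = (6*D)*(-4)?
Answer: -64288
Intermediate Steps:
B = -96 (B = (6*4)*(-4) = 24*(-4) = -96)
(6*B + 2)*112 = (6*(-96) + 2)*112 = (-576 + 2)*112 = -574*112 = -64288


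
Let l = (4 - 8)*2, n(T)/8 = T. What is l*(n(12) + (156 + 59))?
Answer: -2488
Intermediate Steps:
n(T) = 8*T
l = -8 (l = -4*2 = -8)
l*(n(12) + (156 + 59)) = -8*(8*12 + (156 + 59)) = -8*(96 + 215) = -8*311 = -2488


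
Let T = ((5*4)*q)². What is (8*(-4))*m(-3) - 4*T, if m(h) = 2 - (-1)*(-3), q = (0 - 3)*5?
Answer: -359968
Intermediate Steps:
q = -15 (q = -3*5 = -15)
m(h) = -1 (m(h) = 2 - 1*3 = 2 - 3 = -1)
T = 90000 (T = ((5*4)*(-15))² = (20*(-15))² = (-300)² = 90000)
(8*(-4))*m(-3) - 4*T = (8*(-4))*(-1) - 4*90000 = -32*(-1) - 360000 = 32 - 360000 = -359968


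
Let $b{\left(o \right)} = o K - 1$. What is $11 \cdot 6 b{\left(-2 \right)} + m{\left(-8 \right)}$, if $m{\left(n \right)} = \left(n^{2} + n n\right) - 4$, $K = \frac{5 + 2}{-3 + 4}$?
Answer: $-866$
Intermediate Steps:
$K = 7$ ($K = \frac{7}{1} = 7 \cdot 1 = 7$)
$m{\left(n \right)} = -4 + 2 n^{2}$ ($m{\left(n \right)} = \left(n^{2} + n^{2}\right) - 4 = 2 n^{2} - 4 = -4 + 2 n^{2}$)
$b{\left(o \right)} = -1 + 7 o$ ($b{\left(o \right)} = o 7 - 1 = 7 o - 1 = -1 + 7 o$)
$11 \cdot 6 b{\left(-2 \right)} + m{\left(-8 \right)} = 11 \cdot 6 \left(-1 + 7 \left(-2\right)\right) - \left(4 - 2 \left(-8\right)^{2}\right) = 66 \left(-1 - 14\right) + \left(-4 + 2 \cdot 64\right) = 66 \left(-15\right) + \left(-4 + 128\right) = -990 + 124 = -866$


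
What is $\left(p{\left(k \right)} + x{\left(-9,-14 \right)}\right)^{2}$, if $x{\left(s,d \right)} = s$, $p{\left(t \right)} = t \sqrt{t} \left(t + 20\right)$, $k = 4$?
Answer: $33489$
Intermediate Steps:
$p{\left(t \right)} = t^{\frac{3}{2}} \left(20 + t\right)$
$\left(p{\left(k \right)} + x{\left(-9,-14 \right)}\right)^{2} = \left(4^{\frac{3}{2}} \left(20 + 4\right) - 9\right)^{2} = \left(8 \cdot 24 - 9\right)^{2} = \left(192 - 9\right)^{2} = 183^{2} = 33489$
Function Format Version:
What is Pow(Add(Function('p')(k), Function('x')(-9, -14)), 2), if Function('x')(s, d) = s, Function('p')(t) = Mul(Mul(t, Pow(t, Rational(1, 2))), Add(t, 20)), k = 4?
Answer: 33489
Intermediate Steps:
Function('p')(t) = Mul(Pow(t, Rational(3, 2)), Add(20, t))
Pow(Add(Function('p')(k), Function('x')(-9, -14)), 2) = Pow(Add(Mul(Pow(4, Rational(3, 2)), Add(20, 4)), -9), 2) = Pow(Add(Mul(8, 24), -9), 2) = Pow(Add(192, -9), 2) = Pow(183, 2) = 33489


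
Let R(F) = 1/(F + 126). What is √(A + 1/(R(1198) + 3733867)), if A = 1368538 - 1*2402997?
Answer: I*√25281738883723523468795463/4943639909 ≈ 1017.1*I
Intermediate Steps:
A = -1034459 (A = 1368538 - 2402997 = -1034459)
R(F) = 1/(126 + F)
√(A + 1/(R(1198) + 3733867)) = √(-1034459 + 1/(1/(126 + 1198) + 3733867)) = √(-1034459 + 1/(1/1324 + 3733867)) = √(-1034459 + 1/(4943639909/1324)) = √(-1034459 + 1324/4943639909) = √(-5113992796622907/4943639909) = I*√25281738883723523468795463/4943639909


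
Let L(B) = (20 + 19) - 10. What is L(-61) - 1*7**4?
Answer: -2372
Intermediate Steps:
L(B) = 29 (L(B) = 39 - 10 = 29)
L(-61) - 1*7**4 = 29 - 1*7**4 = 29 - 1*2401 = 29 - 2401 = -2372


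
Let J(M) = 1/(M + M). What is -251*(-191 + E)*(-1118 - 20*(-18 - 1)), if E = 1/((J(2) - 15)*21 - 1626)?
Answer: -91317209082/2581 ≈ -3.5381e+7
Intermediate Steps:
J(M) = 1/(2*M)
E = -4/7743 (E = 1/(((1/2)/2 - 15)*21 - 1626) = 1/(((1/2)*(1/2) - 15)*21 - 1626) = 1/((1/4 - 15)*21 - 1626) = 1/(-59/4*21 - 1626) = 1/(-1239/4 - 1626) = 1/(-7743/4) = -4/7743 ≈ -0.00051660)
-251*(-191 + E)*(-1118 - 20*(-18 - 1)) = -251*(-191 - 4/7743)*(-1118 - 20*(-18 - 1)) = -(-371208167)*(-1118 - 20*(-19))/7743 = -(-371208167)*(-1118 + 380)/7743 = -(-371208167)*(-738)/7743 = -251*363813582/2581 = -91317209082/2581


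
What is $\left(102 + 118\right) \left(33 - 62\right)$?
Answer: $-6380$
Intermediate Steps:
$\left(102 + 118\right) \left(33 - 62\right) = 220 \left(33 - 62\right) = 220 \left(-29\right) = -6380$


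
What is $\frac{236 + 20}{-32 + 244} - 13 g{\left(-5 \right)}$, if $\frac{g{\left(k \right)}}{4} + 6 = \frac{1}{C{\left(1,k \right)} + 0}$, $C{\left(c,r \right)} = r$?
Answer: $\frac{85756}{265} \approx 323.61$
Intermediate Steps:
$g{\left(k \right)} = -24 + \frac{4}{k}$ ($g{\left(k \right)} = -24 + \frac{4}{k + 0} = -24 + \frac{4}{k}$)
$\frac{236 + 20}{-32 + 244} - 13 g{\left(-5 \right)} = \frac{236 + 20}{-32 + 244} - 13 \left(-24 + \frac{4}{-5}\right) = \frac{256}{212} - 13 \left(-24 + 4 \left(- \frac{1}{5}\right)\right) = 256 \cdot \frac{1}{212} - 13 \left(-24 - \frac{4}{5}\right) = \frac{64}{53} - - \frac{1612}{5} = \frac{64}{53} + \frac{1612}{5} = \frac{85756}{265}$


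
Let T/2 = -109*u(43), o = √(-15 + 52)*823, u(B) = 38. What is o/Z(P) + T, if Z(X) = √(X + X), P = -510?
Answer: -8284 - 823*I*√9435/510 ≈ -8284.0 - 156.75*I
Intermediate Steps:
Z(X) = √2*√X (Z(X) = √(2*X) = √2*√X)
o = 823*√37 (o = √37*823 = 823*√37 ≈ 5006.1)
T = -8284 (T = 2*(-109*38) = 2*(-4142) = -8284)
o/Z(P) + T = (823*√37)/((√2*√(-510))) - 8284 = (823*√37)/((√2*(I*√510))) - 8284 = (823*√37)/((2*I*√255)) - 8284 = (823*√37)*(-I*√255/510) - 8284 = -823*I*√9435/510 - 8284 = -8284 - 823*I*√9435/510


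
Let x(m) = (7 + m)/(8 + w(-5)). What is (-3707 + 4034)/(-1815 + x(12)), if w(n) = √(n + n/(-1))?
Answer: -2616/14501 ≈ -0.18040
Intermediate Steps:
w(n) = 0 (w(n) = √(n + n*(-1)) = √(n - n) = √0 = 0)
x(m) = 7/8 + m/8 (x(m) = (7 + m)/(8 + 0) = (7 + m)/8 = (7 + m)*(⅛) = 7/8 + m/8)
(-3707 + 4034)/(-1815 + x(12)) = (-3707 + 4034)/(-1815 + (7/8 + (⅛)*12)) = 327/(-1815 + (7/8 + 3/2)) = 327/(-1815 + 19/8) = 327/(-14501/8) = 327*(-8/14501) = -2616/14501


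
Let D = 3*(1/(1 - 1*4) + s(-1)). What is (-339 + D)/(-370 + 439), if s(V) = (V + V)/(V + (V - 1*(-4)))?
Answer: -343/69 ≈ -4.9710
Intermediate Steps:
s(V) = 2*V/(4 + 2*V) (s(V) = (2*V)/(V + (V + 4)) = (2*V)/(V + (4 + V)) = (2*V)/(4 + 2*V) = 2*V/(4 + 2*V))
D = -4 (D = 3*(1/(1 - 1*4) - 1/(2 - 1)) = 3*(1/(1 - 4) - 1/1) = 3*(1/(-3) - 1*1) = 3*(-1/3 - 1) = 3*(-4/3) = -4)
(-339 + D)/(-370 + 439) = (-339 - 4)/(-370 + 439) = -343/69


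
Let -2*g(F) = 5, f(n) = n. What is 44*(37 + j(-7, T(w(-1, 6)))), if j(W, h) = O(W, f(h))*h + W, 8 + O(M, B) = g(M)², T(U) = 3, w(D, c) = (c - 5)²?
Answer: 1089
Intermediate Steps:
w(D, c) = (-5 + c)²
g(F) = -5/2 (g(F) = -½*5 = -5/2)
O(M, B) = -7/4 (O(M, B) = -8 + (-5/2)² = -8 + 25/4 = -7/4)
j(W, h) = W - 7*h/4 (j(W, h) = -7*h/4 + W = W - 7*h/4)
44*(37 + j(-7, T(w(-1, 6)))) = 44*(37 + (-7 - 7/4*3)) = 44*(37 + (-7 - 21/4)) = 44*(37 - 49/4) = 44*(99/4) = 1089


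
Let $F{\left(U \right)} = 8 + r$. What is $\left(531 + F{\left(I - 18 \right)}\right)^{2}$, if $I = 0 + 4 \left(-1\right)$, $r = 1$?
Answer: $291600$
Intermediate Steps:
$I = -4$ ($I = 0 - 4 = -4$)
$F{\left(U \right)} = 9$ ($F{\left(U \right)} = 8 + 1 = 9$)
$\left(531 + F{\left(I - 18 \right)}\right)^{2} = \left(531 + 9\right)^{2} = 540^{2} = 291600$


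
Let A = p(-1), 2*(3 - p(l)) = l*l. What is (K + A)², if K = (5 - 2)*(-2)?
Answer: 49/4 ≈ 12.250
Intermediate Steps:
p(l) = 3 - l²/2 (p(l) = 3 - l*l/2 = 3 - l²/2)
K = -6 (K = 3*(-2) = -6)
A = 5/2 (A = 3 - ½*(-1)² = 3 - ½*1 = 3 - ½ = 5/2 ≈ 2.5000)
(K + A)² = (-6 + 5/2)² = (-7/2)² = 49/4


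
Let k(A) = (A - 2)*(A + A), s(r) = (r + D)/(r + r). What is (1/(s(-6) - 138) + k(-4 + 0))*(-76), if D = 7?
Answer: -6043824/1657 ≈ -3647.4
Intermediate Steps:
s(r) = (7 + r)/(2*r) (s(r) = (r + 7)/(r + r) = (7 + r)/((2*r)) = (7 + r)*(1/(2*r)) = (7 + r)/(2*r))
k(A) = 2*A*(-2 + A) (k(A) = (-2 + A)*(2*A) = 2*A*(-2 + A))
(1/(s(-6) - 138) + k(-4 + 0))*(-76) = (1/((½)*(7 - 6)/(-6) - 138) + 2*(-4 + 0)*(-2 + (-4 + 0)))*(-76) = (1/((½)*(-⅙)*1 - 138) + 2*(-4)*(-2 - 4))*(-76) = (1/(-1/12 - 138) + 2*(-4)*(-6))*(-76) = (1/(-1657/12) + 48)*(-76) = (-12/1657 + 48)*(-76) = (79524/1657)*(-76) = -6043824/1657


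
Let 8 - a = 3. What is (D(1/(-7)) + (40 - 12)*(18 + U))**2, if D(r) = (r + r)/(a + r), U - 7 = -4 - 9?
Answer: 32615521/289 ≈ 1.1286e+5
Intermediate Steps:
U = -6 (U = 7 + (-4 - 9) = 7 - 13 = -6)
a = 5 (a = 8 - 1*3 = 8 - 3 = 5)
D(r) = 2*r/(5 + r) (D(r) = (r + r)/(5 + r) = (2*r)/(5 + r) = 2*r/(5 + r))
(D(1/(-7)) + (40 - 12)*(18 + U))**2 = (2/(-7*(5 + 1/(-7))) + (40 - 12)*(18 - 6))**2 = (2*(-1/7)/(5 - 1/7) + 28*12)**2 = (2*(-1/7)/(34/7) + 336)**2 = (2*(-1/7)*(7/34) + 336)**2 = (-1/17 + 336)**2 = (5711/17)**2 = 32615521/289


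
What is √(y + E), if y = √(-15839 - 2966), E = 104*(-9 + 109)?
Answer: √(10400 + I*√18805) ≈ 101.98 + 0.6723*I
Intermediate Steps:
E = 10400 (E = 104*100 = 10400)
y = I*√18805 (y = √(-18805) = I*√18805 ≈ 137.13*I)
√(y + E) = √(I*√18805 + 10400) = √(10400 + I*√18805)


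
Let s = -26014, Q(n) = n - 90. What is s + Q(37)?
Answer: -26067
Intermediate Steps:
Q(n) = -90 + n
s + Q(37) = -26014 + (-90 + 37) = -26014 - 53 = -26067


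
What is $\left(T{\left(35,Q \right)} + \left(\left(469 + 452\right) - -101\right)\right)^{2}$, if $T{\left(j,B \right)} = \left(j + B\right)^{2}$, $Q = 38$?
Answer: $40335201$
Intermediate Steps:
$T{\left(j,B \right)} = \left(B + j\right)^{2}$
$\left(T{\left(35,Q \right)} + \left(\left(469 + 452\right) - -101\right)\right)^{2} = \left(\left(38 + 35\right)^{2} + \left(\left(469 + 452\right) - -101\right)\right)^{2} = \left(73^{2} + \left(921 + \left(-137 + 238\right)\right)\right)^{2} = \left(5329 + \left(921 + 101\right)\right)^{2} = \left(5329 + 1022\right)^{2} = 6351^{2} = 40335201$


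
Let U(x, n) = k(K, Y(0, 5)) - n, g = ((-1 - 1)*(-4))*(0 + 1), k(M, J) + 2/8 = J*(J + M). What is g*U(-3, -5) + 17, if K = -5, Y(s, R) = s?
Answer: 55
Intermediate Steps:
k(M, J) = -1/4 + J*(J + M)
g = 8 (g = -2*(-4)*1 = 8*1 = 8)
U(x, n) = -1/4 - n (U(x, n) = (-1/4 + 0**2 + 0*(-5)) - n = (-1/4 + 0 + 0) - n = -1/4 - n)
g*U(-3, -5) + 17 = 8*(-1/4 - 1*(-5)) + 17 = 8*(-1/4 + 5) + 17 = 8*(19/4) + 17 = 38 + 17 = 55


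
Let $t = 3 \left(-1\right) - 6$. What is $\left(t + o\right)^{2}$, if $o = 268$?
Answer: $67081$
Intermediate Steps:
$t = -9$ ($t = -3 - 6 = -9$)
$\left(t + o\right)^{2} = \left(-9 + 268\right)^{2} = 259^{2} = 67081$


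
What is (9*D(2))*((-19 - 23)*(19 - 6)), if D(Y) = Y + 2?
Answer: -19656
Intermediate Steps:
D(Y) = 2 + Y
(9*D(2))*((-19 - 23)*(19 - 6)) = (9*(2 + 2))*((-19 - 23)*(19 - 6)) = (9*4)*(-42*13) = 36*(-546) = -19656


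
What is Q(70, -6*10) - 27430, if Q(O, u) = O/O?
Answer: -27429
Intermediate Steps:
Q(O, u) = 1
Q(70, -6*10) - 27430 = 1 - 27430 = -27429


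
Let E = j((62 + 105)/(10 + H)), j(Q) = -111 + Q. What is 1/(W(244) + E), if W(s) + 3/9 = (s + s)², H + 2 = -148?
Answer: 420/99973219 ≈ 4.2011e-6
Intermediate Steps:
H = -150 (H = -2 - 148 = -150)
E = -15707/140 (E = -111 + (62 + 105)/(10 - 150) = -111 + 167/(-140) = -111 + 167*(-1/140) = -111 - 167/140 = -15707/140 ≈ -112.19)
W(s) = -⅓ + 4*s² (W(s) = -⅓ + (s + s)² = -⅓ + (2*s)² = -⅓ + 4*s²)
1/(W(244) + E) = 1/((-⅓ + 4*244²) - 15707/140) = 1/((-⅓ + 4*59536) - 15707/140) = 1/((-⅓ + 238144) - 15707/140) = 1/(714431/3 - 15707/140) = 1/(99973219/420) = 420/99973219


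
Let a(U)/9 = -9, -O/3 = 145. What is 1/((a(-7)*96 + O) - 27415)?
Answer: -1/35626 ≈ -2.8069e-5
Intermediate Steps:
O = -435 (O = -3*145 = -435)
a(U) = -81 (a(U) = 9*(-9) = -81)
1/((a(-7)*96 + O) - 27415) = 1/((-81*96 - 435) - 27415) = 1/((-7776 - 435) - 27415) = 1/(-8211 - 27415) = 1/(-35626) = -1/35626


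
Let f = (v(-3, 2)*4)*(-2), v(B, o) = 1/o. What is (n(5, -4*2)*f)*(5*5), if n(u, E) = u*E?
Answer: 4000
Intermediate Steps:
n(u, E) = E*u
f = -4 (f = (4/2)*(-2) = ((1/2)*4)*(-2) = 2*(-2) = -4)
(n(5, -4*2)*f)*(5*5) = ((-4*2*5)*(-4))*(5*5) = (-8*5*(-4))*25 = -40*(-4)*25 = 160*25 = 4000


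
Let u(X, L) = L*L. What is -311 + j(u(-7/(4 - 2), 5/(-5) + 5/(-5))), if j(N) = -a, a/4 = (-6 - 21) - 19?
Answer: -127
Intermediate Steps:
u(X, L) = L²
a = -184 (a = 4*((-6 - 21) - 19) = 4*(-27 - 19) = 4*(-46) = -184)
j(N) = 184 (j(N) = -1*(-184) = 184)
-311 + j(u(-7/(4 - 2), 5/(-5) + 5/(-5))) = -311 + 184 = -127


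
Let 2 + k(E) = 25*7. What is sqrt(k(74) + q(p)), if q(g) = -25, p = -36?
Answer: 2*sqrt(37) ≈ 12.166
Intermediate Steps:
k(E) = 173 (k(E) = -2 + 25*7 = -2 + 175 = 173)
sqrt(k(74) + q(p)) = sqrt(173 - 25) = sqrt(148) = 2*sqrt(37)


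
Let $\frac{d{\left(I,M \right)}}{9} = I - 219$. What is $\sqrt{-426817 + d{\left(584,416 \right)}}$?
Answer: $2 i \sqrt{105883} \approx 650.79 i$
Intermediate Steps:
$d{\left(I,M \right)} = -1971 + 9 I$ ($d{\left(I,M \right)} = 9 \left(I - 219\right) = 9 \left(-219 + I\right) = -1971 + 9 I$)
$\sqrt{-426817 + d{\left(584,416 \right)}} = \sqrt{-426817 + \left(-1971 + 9 \cdot 584\right)} = \sqrt{-426817 + \left(-1971 + 5256\right)} = \sqrt{-426817 + 3285} = \sqrt{-423532} = 2 i \sqrt{105883}$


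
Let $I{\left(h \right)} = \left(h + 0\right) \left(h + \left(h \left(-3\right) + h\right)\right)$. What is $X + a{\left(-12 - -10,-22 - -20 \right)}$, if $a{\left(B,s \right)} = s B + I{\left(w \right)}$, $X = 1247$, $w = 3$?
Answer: $1242$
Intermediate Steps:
$I{\left(h \right)} = - h^{2}$ ($I{\left(h \right)} = h \left(h + \left(- 3 h + h\right)\right) = h \left(h - 2 h\right) = h \left(- h\right) = - h^{2}$)
$a{\left(B,s \right)} = -9 + B s$ ($a{\left(B,s \right)} = s B - 3^{2} = B s - 9 = -9 + B s$)
$X + a{\left(-12 - -10,-22 - -20 \right)} = 1247 - \left(9 - \left(-12 - -10\right) \left(-22 - -20\right)\right) = 1247 - \left(9 - \left(-12 + 10\right) \left(-22 + 20\right)\right) = 1247 - 5 = 1242$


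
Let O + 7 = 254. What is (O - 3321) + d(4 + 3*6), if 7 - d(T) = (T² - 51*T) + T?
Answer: -2451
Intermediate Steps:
d(T) = 7 - T² + 50*T (d(T) = 7 - ((T² - 51*T) + T) = 7 - (T² - 50*T) = 7 + (-T² + 50*T) = 7 - T² + 50*T)
O = 247 (O = -7 + 254 = 247)
(O - 3321) + d(4 + 3*6) = (247 - 3321) + (7 - (4 + 3*6)² + 50*(4 + 3*6)) = -3074 + (7 - (4 + 18)² + 50*(4 + 18)) = -3074 + (7 - 1*22² + 50*22) = -3074 + (7 - 1*484 + 1100) = -3074 + (7 - 484 + 1100) = -3074 + 623 = -2451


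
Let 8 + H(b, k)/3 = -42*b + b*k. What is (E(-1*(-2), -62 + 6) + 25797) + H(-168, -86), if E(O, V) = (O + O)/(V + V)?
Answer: 2527979/28 ≈ 90285.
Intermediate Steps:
E(O, V) = O/V (E(O, V) = (2*O)/((2*V)) = (2*O)*(1/(2*V)) = O/V)
H(b, k) = -24 - 126*b + 3*b*k (H(b, k) = -24 + 3*(-42*b + b*k) = -24 + (-126*b + 3*b*k) = -24 - 126*b + 3*b*k)
(E(-1*(-2), -62 + 6) + 25797) + H(-168, -86) = ((-1*(-2))/(-62 + 6) + 25797) + (-24 - 126*(-168) + 3*(-168)*(-86)) = (2/(-56) + 25797) + (-24 + 21168 + 43344) = (2*(-1/56) + 25797) + 64488 = (-1/28 + 25797) + 64488 = 722315/28 + 64488 = 2527979/28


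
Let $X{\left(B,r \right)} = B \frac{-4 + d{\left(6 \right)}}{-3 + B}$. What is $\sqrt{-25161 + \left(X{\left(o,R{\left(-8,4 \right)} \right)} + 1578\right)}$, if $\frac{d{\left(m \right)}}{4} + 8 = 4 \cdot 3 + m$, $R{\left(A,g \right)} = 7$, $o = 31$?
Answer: $\frac{11 i \sqrt{9534}}{7} \approx 153.44 i$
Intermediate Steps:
$d{\left(m \right)} = 16 + 4 m$ ($d{\left(m \right)} = -32 + 4 \left(4 \cdot 3 + m\right) = -32 + 4 \left(12 + m\right) = -32 + \left(48 + 4 m\right) = 16 + 4 m$)
$X{\left(B,r \right)} = \frac{36 B}{-3 + B}$ ($X{\left(B,r \right)} = B \frac{-4 + \left(16 + 4 \cdot 6\right)}{-3 + B} = B \frac{-4 + \left(16 + 24\right)}{-3 + B} = B \frac{-4 + 40}{-3 + B} = B \frac{36}{-3 + B} = \frac{36 B}{-3 + B}$)
$\sqrt{-25161 + \left(X{\left(o,R{\left(-8,4 \right)} \right)} + 1578\right)} = \sqrt{-25161 + \left(36 \cdot 31 \frac{1}{-3 + 31} + 1578\right)} = \sqrt{-25161 + \left(36 \cdot 31 \cdot \frac{1}{28} + 1578\right)} = \sqrt{-25161 + \left(\frac{279}{7} + 1578\right)} = \sqrt{-25161 + \frac{11325}{7}} = \sqrt{- \frac{164802}{7}} = \frac{11 i \sqrt{9534}}{7}$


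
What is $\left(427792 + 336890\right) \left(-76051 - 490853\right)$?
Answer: $-433501284528$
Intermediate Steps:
$\left(427792 + 336890\right) \left(-76051 - 490853\right) = 764682 \left(-566904\right) = -433501284528$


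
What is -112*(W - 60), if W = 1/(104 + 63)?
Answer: 1122128/167 ≈ 6719.3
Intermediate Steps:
W = 1/167 ≈ 0.0059880
-112*(W - 60) = -112*(1/167 - 60) = -112*(-10019/167) = 1122128/167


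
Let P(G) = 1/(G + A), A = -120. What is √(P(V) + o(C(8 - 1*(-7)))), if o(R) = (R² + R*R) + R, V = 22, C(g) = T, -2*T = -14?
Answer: √20578/14 ≈ 10.246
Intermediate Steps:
T = 7 (T = -½*(-14) = 7)
C(g) = 7
P(G) = 1/(-120 + G) (P(G) = 1/(G - 120) = 1/(-120 + G))
o(R) = R + 2*R² (o(R) = (R² + R²) + R = 2*R² + R = R + 2*R²)
√(P(V) + o(C(8 - 1*(-7)))) = √(1/(-120 + 22) + 7*(1 + 2*7)) = √(1/(-98) + 7*(1 + 14)) = √(-1/98 + 7*15) = √(-1/98 + 105) = √(10289/98) = √20578/14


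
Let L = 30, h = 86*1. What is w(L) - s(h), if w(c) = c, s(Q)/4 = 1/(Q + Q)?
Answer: 1289/43 ≈ 29.977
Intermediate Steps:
h = 86
s(Q) = 2/Q (s(Q) = 4/(Q + Q) = 4/((2*Q)) = 4*(1/(2*Q)) = 2/Q)
w(L) - s(h) = 30 - 2/86 = 30 - 1*1/43 = 30 - 1/43 = 1289/43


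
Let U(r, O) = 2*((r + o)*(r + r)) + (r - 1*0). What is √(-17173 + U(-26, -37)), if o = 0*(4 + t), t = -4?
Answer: I*√14495 ≈ 120.4*I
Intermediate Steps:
o = 0 (o = 0*(4 - 4) = 0*0 = 0)
U(r, O) = r + 4*r² (U(r, O) = 2*((r + 0)*(r + r)) + (r - 1*0) = 2*(r*(2*r)) + (r + 0) = 2*(2*r²) + r = 4*r² + r = r + 4*r²)
√(-17173 + U(-26, -37)) = √(-17173 - 26*(1 + 4*(-26))) = √(-17173 - 26*(1 - 104)) = √(-17173 - 26*(-103)) = √(-17173 + 2678) = √(-14495) = I*√14495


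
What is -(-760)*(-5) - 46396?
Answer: -50196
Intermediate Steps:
-(-760)*(-5) - 46396 = -1*3800 - 46396 = -3800 - 46396 = -50196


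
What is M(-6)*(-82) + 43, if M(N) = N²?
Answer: -2909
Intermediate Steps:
M(-6)*(-82) + 43 = (-6)²*(-82) + 43 = 36*(-82) + 43 = -2952 + 43 = -2909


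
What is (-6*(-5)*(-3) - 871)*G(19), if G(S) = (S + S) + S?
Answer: -54777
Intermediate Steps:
G(S) = 3*S (G(S) = 2*S + S = 3*S)
(-6*(-5)*(-3) - 871)*G(19) = (-6*(-5)*(-3) - 871)*(3*19) = (30*(-3) - 871)*57 = (-90 - 871)*57 = -961*57 = -54777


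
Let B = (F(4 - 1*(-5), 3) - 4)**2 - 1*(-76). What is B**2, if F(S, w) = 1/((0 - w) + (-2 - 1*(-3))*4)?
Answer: 7225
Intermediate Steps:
F(S, w) = 1/(4 - w) (F(S, w) = 1/(-w + (-2 + 3)*4) = 1/(-w + 1*4) = 1/(-w + 4) = 1/(4 - w))
B = 85 (B = (-1/(-4 + 3) - 4)**2 - 1*(-76) = (-1/(-1) - 4)**2 + 76 = (-1*(-1) - 4)**2 + 76 = (1 - 4)**2 + 76 = (-3)**2 + 76 = 9 + 76 = 85)
B**2 = 85**2 = 7225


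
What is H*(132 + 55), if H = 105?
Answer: 19635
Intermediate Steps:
H*(132 + 55) = 105*(132 + 55) = 105*187 = 19635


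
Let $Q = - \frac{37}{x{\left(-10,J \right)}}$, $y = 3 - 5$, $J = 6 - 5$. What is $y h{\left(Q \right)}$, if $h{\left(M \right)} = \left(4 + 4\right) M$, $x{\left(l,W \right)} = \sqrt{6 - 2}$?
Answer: $296$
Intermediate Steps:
$J = 1$ ($J = 6 - 5 = 1$)
$y = -2$ ($y = 3 - 5 = -2$)
$x{\left(l,W \right)} = 2$ ($x{\left(l,W \right)} = \sqrt{4} = 2$)
$Q = - \frac{37}{2} \approx -18.5$
$h{\left(M \right)} = 8 M$
$y h{\left(Q \right)} = - 2 \cdot 8 \left(- \frac{37}{2}\right) = \left(-2\right) \left(-148\right) = 296$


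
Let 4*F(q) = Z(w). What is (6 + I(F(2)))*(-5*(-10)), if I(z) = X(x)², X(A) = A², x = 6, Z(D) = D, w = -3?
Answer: 65100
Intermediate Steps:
F(q) = -¾ (F(q) = (¼)*(-3) = -¾)
I(z) = 1296 (I(z) = (6²)² = 36² = 1296)
(6 + I(F(2)))*(-5*(-10)) = (6 + 1296)*(-5*(-10)) = 1302*50 = 65100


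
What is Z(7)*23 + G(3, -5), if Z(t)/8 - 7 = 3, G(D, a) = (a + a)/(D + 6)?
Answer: 16550/9 ≈ 1838.9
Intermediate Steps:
G(D, a) = 2*a/(6 + D) (G(D, a) = (2*a)/(6 + D) = 2*a/(6 + D))
Z(t) = 80 (Z(t) = 56 + 8*3 = 56 + 24 = 80)
Z(7)*23 + G(3, -5) = 80*23 + 2*(-5)/(6 + 3) = 1840 + 2*(-5)/9 = 1840 + 2*(-5)*(1/9) = 1840 - 10/9 = 16550/9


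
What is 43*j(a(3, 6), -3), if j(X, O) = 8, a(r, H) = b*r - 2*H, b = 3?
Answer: 344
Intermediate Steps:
a(r, H) = -2*H + 3*r (a(r, H) = 3*r - 2*H = -2*H + 3*r)
43*j(a(3, 6), -3) = 43*8 = 344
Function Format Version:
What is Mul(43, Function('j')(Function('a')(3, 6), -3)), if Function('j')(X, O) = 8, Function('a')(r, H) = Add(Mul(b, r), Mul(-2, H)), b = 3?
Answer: 344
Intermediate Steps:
Function('a')(r, H) = Add(Mul(-2, H), Mul(3, r)) (Function('a')(r, H) = Add(Mul(3, r), Mul(-2, H)) = Add(Mul(-2, H), Mul(3, r)))
Mul(43, Function('j')(Function('a')(3, 6), -3)) = Mul(43, 8) = 344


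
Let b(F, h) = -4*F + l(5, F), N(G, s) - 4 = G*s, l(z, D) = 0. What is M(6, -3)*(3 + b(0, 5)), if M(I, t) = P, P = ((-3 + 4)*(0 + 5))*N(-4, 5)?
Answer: -240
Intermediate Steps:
N(G, s) = 4 + G*s
P = -80 (P = ((-3 + 4)*(0 + 5))*(4 - 4*5) = (1*5)*(4 - 20) = 5*(-16) = -80)
M(I, t) = -80
b(F, h) = -4*F (b(F, h) = -4*F + 0 = -4*F)
M(6, -3)*(3 + b(0, 5)) = -80*(3 - 4*0) = -80*(3 + 0) = -80*3 = -240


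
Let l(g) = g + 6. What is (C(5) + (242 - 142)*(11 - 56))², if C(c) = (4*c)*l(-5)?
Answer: 20070400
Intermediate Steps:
l(g) = 6 + g
C(c) = 4*c (C(c) = (4*c)*(6 - 5) = (4*c)*1 = 4*c)
(C(5) + (242 - 142)*(11 - 56))² = (4*5 + (242 - 142)*(11 - 56))² = (20 + 100*(-45))² = (20 - 4500)² = (-4480)² = 20070400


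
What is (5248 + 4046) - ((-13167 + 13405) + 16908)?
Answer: -7852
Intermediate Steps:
(5248 + 4046) - ((-13167 + 13405) + 16908) = 9294 - (238 + 16908) = 9294 - 1*17146 = 9294 - 17146 = -7852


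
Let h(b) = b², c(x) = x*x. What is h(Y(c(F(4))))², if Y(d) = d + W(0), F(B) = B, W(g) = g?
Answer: 65536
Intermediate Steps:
c(x) = x²
Y(d) = d (Y(d) = d + 0 = d)
h(Y(c(F(4))))² = ((4²)²)² = (16²)² = 256² = 65536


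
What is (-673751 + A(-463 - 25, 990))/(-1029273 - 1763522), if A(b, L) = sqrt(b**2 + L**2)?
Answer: 673751/2792795 - 2*sqrt(304561)/2792795 ≈ 0.24085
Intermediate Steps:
A(b, L) = sqrt(L**2 + b**2)
(-673751 + A(-463 - 25, 990))/(-1029273 - 1763522) = (-673751 + sqrt(990**2 + (-463 - 25)**2))/(-1029273 - 1763522) = (-673751 + sqrt(980100 + (-488)**2))/(-2792795) = (-673751 + sqrt(980100 + 238144))*(-1/2792795) = (-673751 + sqrt(1218244))*(-1/2792795) = (-673751 + 2*sqrt(304561))*(-1/2792795) = 673751/2792795 - 2*sqrt(304561)/2792795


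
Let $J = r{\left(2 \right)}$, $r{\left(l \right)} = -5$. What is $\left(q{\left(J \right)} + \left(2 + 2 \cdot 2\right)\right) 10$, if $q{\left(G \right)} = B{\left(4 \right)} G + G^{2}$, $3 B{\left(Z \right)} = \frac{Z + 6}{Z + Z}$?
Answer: $\frac{1735}{6} \approx 289.17$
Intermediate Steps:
$J = -5$
$B{\left(Z \right)} = \frac{6 + Z}{6 Z}$ ($B{\left(Z \right)} = \frac{\left(Z + 6\right) \frac{1}{Z + Z}}{3} = \frac{\left(6 + Z\right) \frac{1}{2 Z}}{3} = \frac{\frac{1}{2} \frac{1}{Z} \left(6 + Z\right)}{3} = \frac{6 + Z}{6 Z}$)
$q{\left(G \right)} = G^{2} + \frac{5 G}{12}$ ($q{\left(G \right)} = \frac{6 + 4}{6 \cdot 4} G + G^{2} = \frac{1}{6} \cdot \frac{1}{4} \cdot 10 G + G^{2} = \frac{5 G}{12} + G^{2} = G^{2} + \frac{5 G}{12}$)
$\left(q{\left(J \right)} + \left(2 + 2 \cdot 2\right)\right) 10 = \left(\frac{1}{12} \left(-5\right) \left(5 + 12 \left(-5\right)\right) + \left(2 + 2 \cdot 2\right)\right) 10 = \left(\frac{1}{12} \left(-5\right) \left(5 - 60\right) + \left(2 + 4\right)\right) 10 = \left(\frac{1}{12} \left(-5\right) \left(-55\right) + 6\right) 10 = \left(\frac{275}{12} + 6\right) 10 = \frac{347}{12} \cdot 10 = \frac{1735}{6}$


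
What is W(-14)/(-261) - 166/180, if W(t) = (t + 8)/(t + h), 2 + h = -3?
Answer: -45793/49590 ≈ -0.92343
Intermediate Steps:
h = -5 (h = -2 - 3 = -5)
W(t) = (8 + t)/(-5 + t) (W(t) = (t + 8)/(t - 5) = (8 + t)/(-5 + t))
W(-14)/(-261) - 166/180 = ((8 - 14)/(-5 - 14))/(-261) - 166/180 = (-6/(-19))*(-1/261) - 166*1/180 = -1/19*(-6)*(-1/261) - 83/90 = (6/19)*(-1/261) - 83/90 = -2/1653 - 83/90 = -45793/49590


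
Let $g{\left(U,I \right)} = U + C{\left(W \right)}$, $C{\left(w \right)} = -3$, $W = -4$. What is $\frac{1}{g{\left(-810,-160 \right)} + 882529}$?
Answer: $\frac{1}{881716} \approx 1.1342 \cdot 10^{-6}$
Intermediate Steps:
$g{\left(U,I \right)} = -3 + U$ ($g{\left(U,I \right)} = U - 3 = -3 + U$)
$\frac{1}{g{\left(-810,-160 \right)} + 882529} = \frac{1}{\left(-3 - 810\right) + 882529} = \frac{1}{-813 + 882529} = \frac{1}{881716}$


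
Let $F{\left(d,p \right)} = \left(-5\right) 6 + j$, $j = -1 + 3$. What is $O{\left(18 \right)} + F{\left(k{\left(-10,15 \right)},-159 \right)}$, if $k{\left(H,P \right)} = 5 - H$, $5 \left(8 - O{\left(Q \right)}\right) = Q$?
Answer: $- \frac{118}{5} \approx -23.6$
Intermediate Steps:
$j = 2$
$O{\left(Q \right)} = 8 - \frac{Q}{5}$
$F{\left(d,p \right)} = -28$ ($F{\left(d,p \right)} = \left(-5\right) 6 + 2 = -30 + 2 = -28$)
$O{\left(18 \right)} + F{\left(k{\left(-10,15 \right)},-159 \right)} = \left(8 - \frac{18}{5}\right) - 28 = \frac{22}{5} - 28 = - \frac{118}{5}$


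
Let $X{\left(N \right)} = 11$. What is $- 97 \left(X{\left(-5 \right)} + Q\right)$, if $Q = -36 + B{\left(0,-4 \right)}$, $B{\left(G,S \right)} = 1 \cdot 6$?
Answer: $1843$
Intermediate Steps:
$B{\left(G,S \right)} = 6$
$Q = -30$ ($Q = -36 + 6 = -30$)
$- 97 \left(X{\left(-5 \right)} + Q\right) = - 97 \left(11 - 30\right) = \left(-97\right) \left(-19\right) = 1843$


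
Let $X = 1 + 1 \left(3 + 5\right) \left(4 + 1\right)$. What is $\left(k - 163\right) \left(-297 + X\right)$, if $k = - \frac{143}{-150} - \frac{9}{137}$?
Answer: $\frac{426420352}{10275} \approx 41501.0$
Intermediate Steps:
$X = 41$ ($X = 1 + 1 \cdot 8 \cdot 5 = 1 + 1 \cdot 40 = 1 + 40 = 41$)
$k = \frac{18241}{20550}$ ($k = \left(-143\right) \left(- \frac{1}{150}\right) - \frac{9}{137} = \frac{143}{150} - \frac{9}{137} = \frac{18241}{20550} \approx 0.88764$)
$\left(k - 163\right) \left(-297 + X\right) = \left(\frac{18241}{20550} - 163\right) \left(-297 + 41\right) = \left(- \frac{3331409}{20550}\right) \left(-256\right) = \frac{426420352}{10275}$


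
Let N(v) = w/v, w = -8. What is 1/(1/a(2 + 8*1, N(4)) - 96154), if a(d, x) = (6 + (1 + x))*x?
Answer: -10/961541 ≈ -1.0400e-5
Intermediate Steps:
N(v) = -8/v
a(d, x) = x*(7 + x) (a(d, x) = (7 + x)*x = x*(7 + x))
1/(1/a(2 + 8*1, N(4)) - 96154) = 1/(1/((-8/4)*(7 - 8/4)) - 96154) = 1/(1/((-8*¼)*(7 - 8*¼)) - 96154) = 1/(1/(-2*(7 - 2)) - 96154) = 1/(1/(-2*5) - 96154) = 1/(1/(-10) - 96154) = 1/(-⅒ - 96154) = 1/(-961541/10) = -10/961541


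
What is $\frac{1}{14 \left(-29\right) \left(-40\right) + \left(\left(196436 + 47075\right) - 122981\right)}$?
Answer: $\frac{1}{136770} \approx 7.3115 \cdot 10^{-6}$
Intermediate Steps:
$\frac{1}{14 \left(-29\right) \left(-40\right) + \left(\left(196436 + 47075\right) - 122981\right)} = \frac{1}{\left(-406\right) \left(-40\right) + \left(243511 - 122981\right)} = \frac{1}{16240 + 120530} = \frac{1}{136770}$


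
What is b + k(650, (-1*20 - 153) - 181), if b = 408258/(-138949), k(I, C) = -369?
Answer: -51680439/138949 ≈ -371.94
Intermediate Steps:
b = -408258/138949 (b = 408258*(-1/138949) = -408258/138949 ≈ -2.9382)
b + k(650, (-1*20 - 153) - 181) = -408258/138949 - 369 = -51680439/138949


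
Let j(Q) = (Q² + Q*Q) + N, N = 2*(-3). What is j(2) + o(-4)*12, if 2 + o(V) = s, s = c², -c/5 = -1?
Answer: 278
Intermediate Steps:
c = 5 (c = -5*(-1) = 5)
N = -6
s = 25 (s = 5² = 25)
o(V) = 23 (o(V) = -2 + 25 = 23)
j(Q) = -6 + 2*Q² (j(Q) = (Q² + Q*Q) - 6 = (Q² + Q²) - 6 = 2*Q² - 6 = -6 + 2*Q²)
j(2) + o(-4)*12 = (-6 + 2*2²) + 23*12 = (-6 + 2*4) + 276 = (-6 + 8) + 276 = 2 + 276 = 278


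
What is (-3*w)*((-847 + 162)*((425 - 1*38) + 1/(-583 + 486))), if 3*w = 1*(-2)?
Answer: -51427060/97 ≈ -5.3018e+5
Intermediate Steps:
w = -⅔ (w = (1*(-2))/3 = (⅓)*(-2) = -⅔ ≈ -0.66667)
(-3*w)*((-847 + 162)*((425 - 1*38) + 1/(-583 + 486))) = (-3*(-⅔))*((-847 + 162)*((425 - 1*38) + 1/(-583 + 486))) = 2*(-685*((425 - 38) + 1/(-97))) = 2*(-685*(387 - 1/97)) = 2*(-685*37538/97) = 2*(-25713530/97) = -51427060/97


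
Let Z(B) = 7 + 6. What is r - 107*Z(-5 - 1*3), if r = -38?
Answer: -1429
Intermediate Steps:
Z(B) = 13
r - 107*Z(-5 - 1*3) = -38 - 107*13 = -38 - 1391 = -1429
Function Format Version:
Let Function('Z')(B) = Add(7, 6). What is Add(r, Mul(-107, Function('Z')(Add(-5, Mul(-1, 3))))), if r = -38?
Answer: -1429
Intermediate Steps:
Function('Z')(B) = 13
Add(r, Mul(-107, Function('Z')(Add(-5, Mul(-1, 3))))) = Add(-38, Mul(-107, 13)) = Add(-38, -1391) = -1429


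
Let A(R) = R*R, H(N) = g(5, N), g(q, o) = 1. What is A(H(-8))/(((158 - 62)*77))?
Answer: 1/7392 ≈ 0.00013528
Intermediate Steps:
H(N) = 1
A(R) = R**2
A(H(-8))/(((158 - 62)*77)) = 1**2/(((158 - 62)*77)) = 1/(96*77) = 1/7392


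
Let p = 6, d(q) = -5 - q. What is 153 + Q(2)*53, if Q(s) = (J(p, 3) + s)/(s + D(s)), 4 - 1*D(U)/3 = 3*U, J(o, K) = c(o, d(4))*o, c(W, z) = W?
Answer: -701/2 ≈ -350.50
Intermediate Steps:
J(o, K) = o² (J(o, K) = o*o = o²)
D(U) = 12 - 9*U
Q(s) = (36 + s)/(12 - 8*s) (Q(s) = (6² + s)/(s + (12 - 9*s)) = (36 + s)/(12 - 8*s))
153 + Q(2)*53 = 153 + ((-36 - 1*2)/(4*(-3 + 2*2)))*53 = 153 + ((-36 - 2)/(4*(-3 + 4)))*53 = 153 + ((¼)*(-38)/1)*53 = 153 + ((¼)*1*(-38))*53 = 153 - 19/2*53 = 153 - 1007/2 = -701/2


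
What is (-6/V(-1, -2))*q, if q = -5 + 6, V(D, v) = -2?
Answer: 3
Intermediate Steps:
q = 1
(-6/V(-1, -2))*q = -6/(-2)*1 = -6*(-½)*1 = 3*1 = 3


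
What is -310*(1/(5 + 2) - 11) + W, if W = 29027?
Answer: 226749/7 ≈ 32393.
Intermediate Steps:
-310*(1/(5 + 2) - 11) + W = -310*(1/(5 + 2) - 11) + 29027 = -310*(1/7 - 11) + 29027 = -310*(-76/7) + 29027 = 23560/7 + 29027 = 226749/7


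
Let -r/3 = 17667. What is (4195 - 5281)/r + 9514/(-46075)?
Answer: -151404688/814007025 ≈ -0.18600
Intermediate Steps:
r = -53001 (r = -3*17667 = -53001)
(4195 - 5281)/r + 9514/(-46075) = (4195 - 5281)/(-53001) + 9514/(-46075) = -1086*(-1/53001) + 9514*(-1/46075) = 362/17667 - 9514/46075 = -151404688/814007025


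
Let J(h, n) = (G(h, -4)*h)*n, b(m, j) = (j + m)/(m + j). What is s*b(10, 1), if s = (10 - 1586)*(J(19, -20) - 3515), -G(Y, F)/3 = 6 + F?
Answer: 1946360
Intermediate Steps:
G(Y, F) = -18 - 3*F (G(Y, F) = -3*(6 + F) = -18 - 3*F)
b(m, j) = 1 (b(m, j) = (j + m)/(j + m) = 1)
J(h, n) = -6*h*n (J(h, n) = ((-18 - 3*(-4))*h)*n = ((-18 + 12)*h)*n = (-6*h)*n = -6*h*n)
s = 1946360 (s = (10 - 1586)*(-6*19*(-20) - 3515) = -1576*(2280 - 3515) = -1576*(-1235) = 1946360)
s*b(10, 1) = 1946360*1 = 1946360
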